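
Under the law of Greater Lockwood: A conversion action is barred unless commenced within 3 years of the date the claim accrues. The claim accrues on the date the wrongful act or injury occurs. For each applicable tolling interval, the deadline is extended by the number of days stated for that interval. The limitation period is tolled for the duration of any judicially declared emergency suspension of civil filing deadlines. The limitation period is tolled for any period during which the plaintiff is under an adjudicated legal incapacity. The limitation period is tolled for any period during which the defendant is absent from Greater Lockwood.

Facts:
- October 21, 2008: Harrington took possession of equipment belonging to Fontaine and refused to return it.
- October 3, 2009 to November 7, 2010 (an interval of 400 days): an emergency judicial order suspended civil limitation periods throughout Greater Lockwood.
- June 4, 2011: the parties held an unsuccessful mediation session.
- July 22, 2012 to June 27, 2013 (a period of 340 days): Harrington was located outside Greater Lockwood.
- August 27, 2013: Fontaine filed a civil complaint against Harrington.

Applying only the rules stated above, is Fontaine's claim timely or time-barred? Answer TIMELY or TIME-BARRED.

TIMELY

The claim accrued on October 21, 2008, the date of the act.
Adding the 3 years base period to October 21, 2008 gives a deadline of October 21, 2011, before any tolling.
Because the emergency suspension of filing deadlines ran from October 3, 2009 to November 7, 2010, the deadline is extended by 400 days to November 24, 2012.
The period was tolled for 340 days by the defendant's absence from the jurisdiction (July 22, 2012 to June 27, 2013), pushing the deadline to October 30, 2013.
Nothing else in the chronology tolls or restarts the period.
Filing on August 27, 2013 beat the October 30, 2013 deadline — the action is timely.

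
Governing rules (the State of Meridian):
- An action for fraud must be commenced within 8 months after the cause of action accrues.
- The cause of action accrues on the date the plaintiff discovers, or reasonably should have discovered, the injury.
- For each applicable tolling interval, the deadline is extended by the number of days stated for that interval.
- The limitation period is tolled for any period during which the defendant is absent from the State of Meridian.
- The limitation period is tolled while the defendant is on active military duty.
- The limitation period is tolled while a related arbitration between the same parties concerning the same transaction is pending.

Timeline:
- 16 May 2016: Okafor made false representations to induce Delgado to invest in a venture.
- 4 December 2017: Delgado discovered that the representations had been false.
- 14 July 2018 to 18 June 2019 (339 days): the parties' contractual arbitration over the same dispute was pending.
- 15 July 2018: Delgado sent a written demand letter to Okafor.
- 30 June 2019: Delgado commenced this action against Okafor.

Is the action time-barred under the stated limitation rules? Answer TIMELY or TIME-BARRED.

Accrual is tied to discovery, so the period began on 4 December 2017 rather than on 16 May 2016 when the act occurred.
The untolled deadline — 8 months after 4 December 2017 — is 4 August 2018.
Because the pending related arbitration ran from 14 July 2018 to 18 June 2019, the deadline is extended by 339 days to 9 July 2019.
None of the other events listed affects the running of the period under the stated rules.
The 30 June 2019 filing precedes the 9 July 2019 deadline; the claim is timely.

TIMELY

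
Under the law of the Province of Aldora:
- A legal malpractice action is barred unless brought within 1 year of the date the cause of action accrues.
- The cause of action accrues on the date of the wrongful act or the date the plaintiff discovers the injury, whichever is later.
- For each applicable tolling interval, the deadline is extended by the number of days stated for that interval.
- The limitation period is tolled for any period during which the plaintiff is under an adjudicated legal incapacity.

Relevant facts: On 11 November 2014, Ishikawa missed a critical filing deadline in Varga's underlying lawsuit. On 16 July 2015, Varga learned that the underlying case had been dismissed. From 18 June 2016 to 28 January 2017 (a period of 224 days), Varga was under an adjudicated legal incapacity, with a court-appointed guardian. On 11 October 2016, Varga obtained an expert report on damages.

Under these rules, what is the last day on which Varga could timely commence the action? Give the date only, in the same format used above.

25 February 2017

Because discovery on 16 July 2015 post-dates the 11 November 2014 act, accrual under the later-of rule falls on 16 July 2015.
Adding the 1 year base period to 16 July 2015 gives a deadline of 16 July 2016, before any tolling.
The period was tolled for 224 days by the plaintiff's legal incapacity (18 June 2016 to 28 January 2017), pushing the deadline to 25 February 2017.
The other events in the timeline have no effect on the limitation period under the stated rules.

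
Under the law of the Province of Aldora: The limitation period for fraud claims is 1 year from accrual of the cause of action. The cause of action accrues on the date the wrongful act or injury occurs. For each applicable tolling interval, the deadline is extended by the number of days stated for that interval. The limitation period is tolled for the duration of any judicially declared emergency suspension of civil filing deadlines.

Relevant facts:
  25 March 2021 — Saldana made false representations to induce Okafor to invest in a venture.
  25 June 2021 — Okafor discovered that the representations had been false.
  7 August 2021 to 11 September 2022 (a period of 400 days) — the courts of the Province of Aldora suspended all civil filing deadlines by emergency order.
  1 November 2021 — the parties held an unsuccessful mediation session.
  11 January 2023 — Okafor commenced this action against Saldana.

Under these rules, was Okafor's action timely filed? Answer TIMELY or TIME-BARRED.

The claim accrued on 25 March 2021, when the wrongful act occurred; under the stated occurrence rule the 25 June 2021 discovery does not delay accrual.
1 year from 25 March 2021 is 25 March 2022.
The emergency suspension of filing deadlines from 7 August 2021 to 11 September 2022 tolled the period for 400 days, extending the deadline to 29 April 2023.
The other events in the timeline have no effect on the limitation period under the stated rules.
Okafor filed on 11 January 2023, before the 29 April 2023 deadline, so the action is timely.

TIMELY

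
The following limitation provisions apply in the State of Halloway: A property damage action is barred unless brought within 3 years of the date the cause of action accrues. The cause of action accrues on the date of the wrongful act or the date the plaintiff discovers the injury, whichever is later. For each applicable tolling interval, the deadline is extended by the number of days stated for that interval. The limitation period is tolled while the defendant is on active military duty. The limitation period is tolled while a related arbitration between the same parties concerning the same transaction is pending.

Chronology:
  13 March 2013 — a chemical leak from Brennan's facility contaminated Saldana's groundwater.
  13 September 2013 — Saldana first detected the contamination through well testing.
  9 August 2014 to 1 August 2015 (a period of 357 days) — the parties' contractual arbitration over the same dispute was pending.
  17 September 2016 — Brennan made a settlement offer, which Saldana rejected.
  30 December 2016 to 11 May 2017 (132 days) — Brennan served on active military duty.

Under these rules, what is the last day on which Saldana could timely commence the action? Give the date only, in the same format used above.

The claim accrued on 13 September 2013 — the later of the 13 March 2013 act and the 13 September 2013 discovery.
Adding the 3 years base period to 13 September 2013 gives a deadline of 13 September 2016, before any tolling.
Because the pending related arbitration ran from 9 August 2014 to 1 August 2015, the deadline is extended by 357 days to 5 September 2017.
The period was tolled for 132 days by the defendant's active military service (30 December 2016 to 11 May 2017), pushing the deadline to 15 January 2018.
The other events in the timeline have no effect on the limitation period under the stated rules.

15 January 2018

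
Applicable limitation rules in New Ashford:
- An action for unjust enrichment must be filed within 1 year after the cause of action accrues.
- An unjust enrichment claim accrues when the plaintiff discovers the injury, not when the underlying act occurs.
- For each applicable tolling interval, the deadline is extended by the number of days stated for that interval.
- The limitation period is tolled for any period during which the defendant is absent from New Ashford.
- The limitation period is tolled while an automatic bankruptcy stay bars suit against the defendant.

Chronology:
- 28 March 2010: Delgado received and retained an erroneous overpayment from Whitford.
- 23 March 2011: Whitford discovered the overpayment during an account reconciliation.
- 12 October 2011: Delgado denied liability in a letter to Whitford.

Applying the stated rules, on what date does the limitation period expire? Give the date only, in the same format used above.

Accrual is tied to discovery, so the period began on 23 March 2011 rather than on 28 March 2010 when the act occurred.
The untolled deadline — 1 year after 23 March 2011 — is 23 March 2012.
Nothing else in the chronology tolls or restarts the period.

23 March 2012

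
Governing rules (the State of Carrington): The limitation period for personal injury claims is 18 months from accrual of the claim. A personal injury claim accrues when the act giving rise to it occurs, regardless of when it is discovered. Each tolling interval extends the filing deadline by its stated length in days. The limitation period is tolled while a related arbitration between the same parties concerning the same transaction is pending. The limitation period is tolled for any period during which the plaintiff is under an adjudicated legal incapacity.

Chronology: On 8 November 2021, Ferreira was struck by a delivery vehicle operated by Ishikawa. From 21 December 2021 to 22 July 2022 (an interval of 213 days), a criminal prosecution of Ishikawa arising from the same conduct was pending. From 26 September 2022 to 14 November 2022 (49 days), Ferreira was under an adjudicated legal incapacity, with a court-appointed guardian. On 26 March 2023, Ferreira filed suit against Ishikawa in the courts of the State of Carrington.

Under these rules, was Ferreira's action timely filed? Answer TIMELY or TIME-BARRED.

The claim accrued on 8 November 2021, when the wrongful act occurred.
Adding the 18 months base period to 8 November 2021 gives a deadline of 8 May 2023, before any tolling.
The period was tolled for 49 days by the plaintiff's legal incapacity (26 September 2022 to 14 November 2022), pushing the deadline to 26 June 2023.
The pending criminal prosecution from 21 December 2021 to 22 July 2022 does not toll the period, because no stated rule makes a criminal prosecution a tolling event.
The 26 March 2023 filing precedes the 26 June 2023 deadline; the claim is timely.

TIMELY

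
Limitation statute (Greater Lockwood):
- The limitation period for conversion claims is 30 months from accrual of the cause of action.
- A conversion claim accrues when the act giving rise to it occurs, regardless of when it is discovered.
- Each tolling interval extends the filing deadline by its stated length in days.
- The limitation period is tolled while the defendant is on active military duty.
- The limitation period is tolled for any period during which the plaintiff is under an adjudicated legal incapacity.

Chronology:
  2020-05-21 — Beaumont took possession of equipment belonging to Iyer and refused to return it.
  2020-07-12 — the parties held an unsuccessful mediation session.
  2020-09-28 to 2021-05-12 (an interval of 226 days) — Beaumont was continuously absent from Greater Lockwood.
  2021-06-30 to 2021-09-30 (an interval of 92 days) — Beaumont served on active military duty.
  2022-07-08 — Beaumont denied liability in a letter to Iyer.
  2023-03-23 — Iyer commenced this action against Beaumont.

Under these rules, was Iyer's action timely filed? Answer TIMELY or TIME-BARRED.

TIME-BARRED

The cause of action accrued on 2020-05-21, the date of the act.
The untolled deadline — 30 months after 2020-05-21 — is 2022-11-21.
Because the defendant's active military service ran from 2021-06-30 to 2021-09-30, the deadline is extended by 92 days to 2023-02-21.
The defendant's absence from the jurisdiction from 2020-09-28 to 2021-05-12 does not toll the period, because no stated rule makes the defendant's absence a tolling event.
The other events in the timeline have no effect on the limitation period under the stated rules.
The 2023-03-23 filing falls after the 2023-02-21 deadline; the claim is time-barred.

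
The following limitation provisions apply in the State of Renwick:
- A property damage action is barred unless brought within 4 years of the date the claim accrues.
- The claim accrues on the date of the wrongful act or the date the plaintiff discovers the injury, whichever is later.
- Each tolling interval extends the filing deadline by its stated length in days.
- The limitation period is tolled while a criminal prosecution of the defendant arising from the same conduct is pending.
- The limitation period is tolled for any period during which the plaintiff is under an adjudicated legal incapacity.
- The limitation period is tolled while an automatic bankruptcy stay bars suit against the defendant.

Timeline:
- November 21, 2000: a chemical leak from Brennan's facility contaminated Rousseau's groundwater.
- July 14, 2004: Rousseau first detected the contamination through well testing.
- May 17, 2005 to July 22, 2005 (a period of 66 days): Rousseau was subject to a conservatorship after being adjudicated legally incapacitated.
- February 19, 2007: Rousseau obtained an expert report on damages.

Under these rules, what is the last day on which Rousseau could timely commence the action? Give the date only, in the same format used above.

Taking the later of the act (November 21, 2000) and discovery (July 14, 2004), the claim accrued on July 14, 2004.
Adding the 4 years base period to July 14, 2004 gives a deadline of July 14, 2008, before any tolling.
Because the plaintiff's legal incapacity ran from May 17, 2005 to July 22, 2005, the deadline is extended by 66 days to September 18, 2008.
Nothing else in the chronology tolls or restarts the period.

September 18, 2008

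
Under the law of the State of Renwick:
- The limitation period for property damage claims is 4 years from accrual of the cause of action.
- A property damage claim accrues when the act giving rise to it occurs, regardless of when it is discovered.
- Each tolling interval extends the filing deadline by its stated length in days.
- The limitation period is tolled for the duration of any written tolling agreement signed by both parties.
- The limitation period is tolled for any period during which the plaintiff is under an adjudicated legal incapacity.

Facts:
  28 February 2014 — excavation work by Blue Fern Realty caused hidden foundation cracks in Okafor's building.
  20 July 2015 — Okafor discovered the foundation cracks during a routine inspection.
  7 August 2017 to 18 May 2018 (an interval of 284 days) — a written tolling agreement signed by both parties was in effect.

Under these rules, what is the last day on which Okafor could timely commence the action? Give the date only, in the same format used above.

The claim accrued on 28 February 2014, when the wrongful act occurred; under the stated occurrence rule the 20 July 2015 discovery does not delay accrual.
The untolled deadline — 4 years after 28 February 2014 — is 28 February 2018.
The period was tolled for 284 days by the written tolling agreement (7 August 2017 to 18 May 2018), pushing the deadline to 9 December 2018.

9 December 2018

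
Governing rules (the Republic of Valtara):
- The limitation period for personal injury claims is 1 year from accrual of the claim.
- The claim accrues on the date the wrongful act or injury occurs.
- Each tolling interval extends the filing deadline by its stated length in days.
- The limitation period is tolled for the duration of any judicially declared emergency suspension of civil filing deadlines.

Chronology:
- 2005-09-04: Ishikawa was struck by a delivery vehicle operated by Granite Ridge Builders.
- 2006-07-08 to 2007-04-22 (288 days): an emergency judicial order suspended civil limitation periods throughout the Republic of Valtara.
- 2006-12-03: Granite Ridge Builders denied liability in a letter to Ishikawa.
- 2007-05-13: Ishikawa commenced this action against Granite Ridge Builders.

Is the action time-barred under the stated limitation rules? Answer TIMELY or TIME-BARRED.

TIMELY

The claim accrued on 2005-09-04, the date of the act.
Adding the 1 year base period to 2005-09-04 gives a deadline of 2006-09-04, before any tolling.
The period was tolled for 288 days by the emergency suspension of filing deadlines (2006-07-08 to 2007-04-22), pushing the deadline to 2007-06-19.
Nothing else in the chronology tolls or restarts the period.
Ishikawa filed on 2007-05-13, before the 2007-06-19 deadline, so the action is timely.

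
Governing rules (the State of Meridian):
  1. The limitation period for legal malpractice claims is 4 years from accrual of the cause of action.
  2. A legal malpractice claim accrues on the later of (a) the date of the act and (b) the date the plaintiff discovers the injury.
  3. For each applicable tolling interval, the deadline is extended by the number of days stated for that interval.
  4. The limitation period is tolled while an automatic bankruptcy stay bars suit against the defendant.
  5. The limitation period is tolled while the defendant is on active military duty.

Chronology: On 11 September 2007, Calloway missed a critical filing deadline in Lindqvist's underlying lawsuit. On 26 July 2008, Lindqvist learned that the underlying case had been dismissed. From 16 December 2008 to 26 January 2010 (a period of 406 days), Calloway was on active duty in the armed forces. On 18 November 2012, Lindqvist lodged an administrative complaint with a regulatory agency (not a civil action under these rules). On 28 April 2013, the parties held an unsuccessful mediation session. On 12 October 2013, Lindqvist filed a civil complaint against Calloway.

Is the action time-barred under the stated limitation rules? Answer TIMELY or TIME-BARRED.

Taking the later of the act (11 September 2007) and discovery (26 July 2008), the claim accrued on 26 July 2008.
The untolled deadline — 4 years after 26 July 2008 — is 26 July 2012.
The period was tolled for 406 days by the defendant's active military service (16 December 2008 to 26 January 2010), pushing the deadline to 5 September 2013.
None of the other events listed affects the running of the period under the stated rules.
Filing on 12 October 2013 missed the 5 September 2013 deadline — the action is time-barred.

TIME-BARRED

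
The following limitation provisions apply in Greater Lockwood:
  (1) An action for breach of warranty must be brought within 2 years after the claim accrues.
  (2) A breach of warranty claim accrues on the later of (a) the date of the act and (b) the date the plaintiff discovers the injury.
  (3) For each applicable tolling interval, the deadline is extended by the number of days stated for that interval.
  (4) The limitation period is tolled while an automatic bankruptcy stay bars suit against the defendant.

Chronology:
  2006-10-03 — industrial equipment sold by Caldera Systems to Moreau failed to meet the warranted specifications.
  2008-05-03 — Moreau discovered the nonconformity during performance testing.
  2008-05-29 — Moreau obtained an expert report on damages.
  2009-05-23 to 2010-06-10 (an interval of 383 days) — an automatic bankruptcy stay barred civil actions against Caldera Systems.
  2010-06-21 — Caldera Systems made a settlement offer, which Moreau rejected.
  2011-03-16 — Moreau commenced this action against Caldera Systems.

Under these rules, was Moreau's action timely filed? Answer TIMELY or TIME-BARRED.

Because discovery on 2008-05-03 post-dates the 2006-10-03 act, accrual under the later-of rule falls on 2008-05-03.
2 years from 2008-05-03 is 2010-05-03.
Because the automatic bankruptcy stay ran from 2009-05-23 to 2010-06-10, the deadline is extended by 383 days to 2011-05-21.
None of the other events listed affects the running of the period under the stated rules.
Filing on 2011-03-16 beat the 2011-05-21 deadline — the action is timely.

TIMELY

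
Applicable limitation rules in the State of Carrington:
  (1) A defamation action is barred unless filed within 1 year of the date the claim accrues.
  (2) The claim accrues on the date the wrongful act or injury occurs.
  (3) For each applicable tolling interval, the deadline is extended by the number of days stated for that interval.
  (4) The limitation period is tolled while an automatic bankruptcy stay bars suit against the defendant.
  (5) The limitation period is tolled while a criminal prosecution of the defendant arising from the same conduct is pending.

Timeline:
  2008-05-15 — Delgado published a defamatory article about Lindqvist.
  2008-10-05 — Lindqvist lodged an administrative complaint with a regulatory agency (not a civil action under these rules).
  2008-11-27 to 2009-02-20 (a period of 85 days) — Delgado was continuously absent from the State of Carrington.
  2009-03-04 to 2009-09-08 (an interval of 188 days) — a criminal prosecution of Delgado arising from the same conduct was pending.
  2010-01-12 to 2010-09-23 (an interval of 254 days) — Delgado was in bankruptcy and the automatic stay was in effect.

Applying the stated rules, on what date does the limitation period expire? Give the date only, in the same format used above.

The claim accrued on 2008-05-15, when the wrongful act occurred.
1 year from 2008-05-15 is 2009-05-15.
The period was tolled for 188 days by the pending criminal prosecution (2009-03-04 to 2009-09-08), pushing the deadline to 2009-11-19.
The automatic bankruptcy stay from 2010-01-12 to 2010-09-23 began after the period had already run on 2009-11-19, so it has no tolling effect.
No stated provision tolls the period for the defendant's absence, so the interval from 2008-11-27 to 2009-02-20 has no effect on the deadline.
None of the other events listed affects the running of the period under the stated rules.

2009-11-19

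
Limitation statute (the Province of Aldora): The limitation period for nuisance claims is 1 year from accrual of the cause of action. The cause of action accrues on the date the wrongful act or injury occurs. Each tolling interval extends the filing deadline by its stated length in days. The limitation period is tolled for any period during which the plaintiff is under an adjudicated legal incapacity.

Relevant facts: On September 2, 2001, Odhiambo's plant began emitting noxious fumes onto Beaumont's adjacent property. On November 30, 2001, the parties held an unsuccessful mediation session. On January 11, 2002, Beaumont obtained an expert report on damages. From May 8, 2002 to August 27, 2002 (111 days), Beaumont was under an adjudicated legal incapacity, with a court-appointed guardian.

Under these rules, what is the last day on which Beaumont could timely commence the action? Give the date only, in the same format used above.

The limitation period began to run on September 2, 2001.
The untolled deadline — 1 year after September 2, 2001 — is September 2, 2002.
Because the plaintiff's legal incapacity ran from May 8, 2002 to August 27, 2002, the deadline is extended by 111 days to December 22, 2002.
Nothing else in the chronology tolls or restarts the period.

December 22, 2002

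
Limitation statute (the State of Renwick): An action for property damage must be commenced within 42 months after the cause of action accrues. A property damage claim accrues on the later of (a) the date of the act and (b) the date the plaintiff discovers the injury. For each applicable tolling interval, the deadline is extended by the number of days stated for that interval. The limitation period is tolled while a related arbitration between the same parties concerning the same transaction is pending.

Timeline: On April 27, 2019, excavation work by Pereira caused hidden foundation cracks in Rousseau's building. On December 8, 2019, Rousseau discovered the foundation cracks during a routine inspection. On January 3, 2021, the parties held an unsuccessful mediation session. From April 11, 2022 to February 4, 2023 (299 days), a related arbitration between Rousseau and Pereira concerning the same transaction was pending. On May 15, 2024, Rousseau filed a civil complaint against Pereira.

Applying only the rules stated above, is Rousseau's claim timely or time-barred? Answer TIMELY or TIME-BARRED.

The claim accrued on December 8, 2019 — the later of the April 27, 2019 act and the December 8, 2019 discovery.
The untolled deadline — 42 months after December 8, 2019 — is June 8, 2023.
The period was tolled for 299 days by the pending related arbitration (April 11, 2022 to February 4, 2023), pushing the deadline to April 2, 2024.
None of the other events listed affects the running of the period under the stated rules.
Filing on May 15, 2024 missed the April 2, 2024 deadline — the action is time-barred.

TIME-BARRED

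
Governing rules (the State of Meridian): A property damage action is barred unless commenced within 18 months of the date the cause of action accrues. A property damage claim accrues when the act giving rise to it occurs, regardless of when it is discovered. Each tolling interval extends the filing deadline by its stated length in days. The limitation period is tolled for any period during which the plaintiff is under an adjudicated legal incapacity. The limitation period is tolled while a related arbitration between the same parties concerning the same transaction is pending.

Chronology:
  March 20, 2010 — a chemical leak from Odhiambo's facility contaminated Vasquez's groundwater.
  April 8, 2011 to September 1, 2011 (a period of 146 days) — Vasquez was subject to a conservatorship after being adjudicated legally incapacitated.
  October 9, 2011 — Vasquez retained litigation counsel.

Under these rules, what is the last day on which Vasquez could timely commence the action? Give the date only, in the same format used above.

February 13, 2012

The limitation period began to run on March 20, 2010.
18 months from March 20, 2010 is September 20, 2011.
The plaintiff's legal incapacity from April 8, 2011 to September 1, 2011 tolled the period for 146 days, extending the deadline to February 13, 2012.
None of the other events listed affects the running of the period under the stated rules.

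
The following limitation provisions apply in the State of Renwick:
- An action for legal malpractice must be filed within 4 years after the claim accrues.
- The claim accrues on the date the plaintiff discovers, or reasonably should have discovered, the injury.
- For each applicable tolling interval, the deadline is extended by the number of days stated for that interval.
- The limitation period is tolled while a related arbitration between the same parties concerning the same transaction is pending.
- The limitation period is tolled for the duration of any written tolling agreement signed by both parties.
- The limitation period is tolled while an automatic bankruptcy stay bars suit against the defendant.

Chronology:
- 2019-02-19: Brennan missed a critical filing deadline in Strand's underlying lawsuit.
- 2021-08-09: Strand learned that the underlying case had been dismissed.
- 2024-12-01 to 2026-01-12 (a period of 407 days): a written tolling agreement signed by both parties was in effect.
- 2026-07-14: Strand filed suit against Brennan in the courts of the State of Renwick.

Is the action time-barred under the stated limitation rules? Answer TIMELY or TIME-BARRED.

The claim did not accrue until Strand discovered the injury on 2021-08-09; the 2019-02-19 act date does not start the clock under the stated rule.
The untolled deadline — 4 years after 2021-08-09 — is 2025-08-09.
Because the written tolling agreement ran from 2024-12-01 to 2026-01-12, the deadline is extended by 407 days to 2026-09-20.
The 2026-07-14 filing precedes the 2026-09-20 deadline; the claim is timely.

TIMELY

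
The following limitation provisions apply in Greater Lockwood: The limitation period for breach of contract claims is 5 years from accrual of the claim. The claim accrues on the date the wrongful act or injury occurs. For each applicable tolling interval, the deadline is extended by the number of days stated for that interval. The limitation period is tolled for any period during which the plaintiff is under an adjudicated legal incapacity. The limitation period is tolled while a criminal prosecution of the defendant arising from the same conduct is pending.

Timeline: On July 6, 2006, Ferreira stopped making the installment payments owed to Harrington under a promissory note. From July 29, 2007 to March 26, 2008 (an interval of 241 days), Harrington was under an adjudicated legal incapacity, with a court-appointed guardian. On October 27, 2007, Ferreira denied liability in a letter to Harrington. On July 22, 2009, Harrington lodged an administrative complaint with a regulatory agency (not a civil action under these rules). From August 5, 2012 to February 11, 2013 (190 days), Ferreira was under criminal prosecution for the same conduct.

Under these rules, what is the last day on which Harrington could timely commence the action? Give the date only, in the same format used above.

March 3, 2012

The claim accrued on July 6, 2006, when the wrongful act occurred.
The untolled deadline — 5 years after July 6, 2006 — is July 6, 2011.
The plaintiff's legal incapacity from July 29, 2007 to March 26, 2008 tolled the period for 241 days, extending the deadline to March 3, 2012.
By the time the pending criminal prosecution began on August 5, 2012, the limitation period had already expired on March 3, 2012; that interval cannot revive it.
Nothing else in the chronology tolls or restarts the period.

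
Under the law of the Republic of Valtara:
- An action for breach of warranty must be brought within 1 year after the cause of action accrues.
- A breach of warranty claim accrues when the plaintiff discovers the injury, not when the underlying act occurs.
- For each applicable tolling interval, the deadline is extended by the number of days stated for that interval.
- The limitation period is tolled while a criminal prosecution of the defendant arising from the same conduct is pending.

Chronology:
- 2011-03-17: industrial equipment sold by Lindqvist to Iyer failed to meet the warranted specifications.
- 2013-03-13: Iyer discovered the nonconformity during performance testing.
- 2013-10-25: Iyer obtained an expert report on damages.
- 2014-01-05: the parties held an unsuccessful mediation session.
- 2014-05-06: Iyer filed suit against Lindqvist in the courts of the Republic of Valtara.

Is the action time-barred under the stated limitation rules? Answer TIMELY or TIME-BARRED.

TIME-BARRED

Accrual is tied to discovery, so the period began on 2013-03-13 rather than on 2011-03-17 when the act occurred.
The untolled deadline — 1 year after 2013-03-13 — is 2014-03-13.
Nothing else in the chronology tolls or restarts the period.
The 2014-05-06 filing falls after the 2014-03-13 deadline; the claim is time-barred.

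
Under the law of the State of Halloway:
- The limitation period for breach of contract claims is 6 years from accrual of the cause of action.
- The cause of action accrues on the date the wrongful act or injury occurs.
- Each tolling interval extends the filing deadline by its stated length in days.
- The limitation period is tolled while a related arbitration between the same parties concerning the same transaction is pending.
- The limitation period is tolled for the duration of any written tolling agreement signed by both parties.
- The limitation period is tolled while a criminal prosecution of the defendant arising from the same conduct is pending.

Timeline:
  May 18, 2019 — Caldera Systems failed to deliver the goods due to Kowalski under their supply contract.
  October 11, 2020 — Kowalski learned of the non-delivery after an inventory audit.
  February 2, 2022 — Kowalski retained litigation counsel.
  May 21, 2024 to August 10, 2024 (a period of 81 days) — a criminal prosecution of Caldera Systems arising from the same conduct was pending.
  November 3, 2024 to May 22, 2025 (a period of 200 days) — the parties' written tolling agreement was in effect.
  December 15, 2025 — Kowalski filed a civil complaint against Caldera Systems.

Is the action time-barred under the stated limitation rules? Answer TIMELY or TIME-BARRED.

Because the rule ties accrual to occurrence, the claim accrued on May 18, 2019, not on the October 11, 2020 discovery date.
The untolled deadline — 6 years after May 18, 2019 — is May 18, 2025.
The pending criminal prosecution from May 21, 2024 to August 10, 2024 tolled the period for 81 days, extending the deadline to August 7, 2025.
Because the written tolling agreement ran from November 3, 2024 to May 22, 2025, the deadline is extended by 200 days to February 23, 2026.
The other events in the timeline have no effect on the limitation period under the stated rules.
The December 15, 2025 filing precedes the February 23, 2026 deadline; the claim is timely.

TIMELY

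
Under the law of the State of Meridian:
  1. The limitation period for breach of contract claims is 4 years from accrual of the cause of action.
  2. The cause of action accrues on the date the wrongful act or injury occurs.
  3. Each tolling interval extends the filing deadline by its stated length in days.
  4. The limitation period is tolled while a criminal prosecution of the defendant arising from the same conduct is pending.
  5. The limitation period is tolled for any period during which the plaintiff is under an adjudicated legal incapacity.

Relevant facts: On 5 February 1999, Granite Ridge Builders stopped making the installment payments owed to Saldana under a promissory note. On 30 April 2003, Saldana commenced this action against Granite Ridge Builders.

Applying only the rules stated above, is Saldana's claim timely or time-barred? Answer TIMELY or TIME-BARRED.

TIME-BARRED

The limitation period began to run on 5 February 1999.
4 years from 5 February 1999 is 5 February 2003.
The 30 April 2003 filing falls after the 5 February 2003 deadline; the claim is time-barred.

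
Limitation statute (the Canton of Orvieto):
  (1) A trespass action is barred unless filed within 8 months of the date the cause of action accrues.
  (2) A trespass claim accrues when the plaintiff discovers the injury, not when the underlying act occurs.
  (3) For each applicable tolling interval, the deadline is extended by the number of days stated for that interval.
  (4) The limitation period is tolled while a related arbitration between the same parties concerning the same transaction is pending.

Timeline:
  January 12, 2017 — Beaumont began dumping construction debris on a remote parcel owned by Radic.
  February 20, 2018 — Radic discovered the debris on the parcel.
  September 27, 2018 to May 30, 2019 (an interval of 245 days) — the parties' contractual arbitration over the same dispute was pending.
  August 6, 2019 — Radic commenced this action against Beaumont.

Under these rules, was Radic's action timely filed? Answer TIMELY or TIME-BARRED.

Accrual is tied to discovery, so the period began on February 20, 2018 rather than on January 12, 2017 when the act occurred.
8 months from February 20, 2018 is October 20, 2018.
The period was tolled for 245 days by the pending related arbitration (September 27, 2018 to May 30, 2019), pushing the deadline to June 22, 2019.
Radic filed on August 6, 2019, after the June 22, 2019 deadline, so the action is time-barred.

TIME-BARRED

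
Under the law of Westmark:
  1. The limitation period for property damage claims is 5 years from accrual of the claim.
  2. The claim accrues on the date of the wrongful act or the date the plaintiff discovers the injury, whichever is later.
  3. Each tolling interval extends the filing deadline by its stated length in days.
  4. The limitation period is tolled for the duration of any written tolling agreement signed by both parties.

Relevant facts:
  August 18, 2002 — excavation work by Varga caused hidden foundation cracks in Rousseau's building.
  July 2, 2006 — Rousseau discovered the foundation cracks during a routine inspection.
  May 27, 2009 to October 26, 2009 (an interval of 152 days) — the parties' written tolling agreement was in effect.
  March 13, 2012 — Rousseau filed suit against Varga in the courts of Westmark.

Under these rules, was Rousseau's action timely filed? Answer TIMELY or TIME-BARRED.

Because discovery on July 2, 2006 post-dates the August 18, 2002 act, accrual under the later-of rule falls on July 2, 2006.
Adding the 5 years base period to July 2, 2006 gives a deadline of July 2, 2011, before any tolling.
The written tolling agreement from May 27, 2009 to October 26, 2009 tolled the period for 152 days, extending the deadline to December 1, 2011.
Filing on March 13, 2012 missed the December 1, 2011 deadline — the action is time-barred.

TIME-BARRED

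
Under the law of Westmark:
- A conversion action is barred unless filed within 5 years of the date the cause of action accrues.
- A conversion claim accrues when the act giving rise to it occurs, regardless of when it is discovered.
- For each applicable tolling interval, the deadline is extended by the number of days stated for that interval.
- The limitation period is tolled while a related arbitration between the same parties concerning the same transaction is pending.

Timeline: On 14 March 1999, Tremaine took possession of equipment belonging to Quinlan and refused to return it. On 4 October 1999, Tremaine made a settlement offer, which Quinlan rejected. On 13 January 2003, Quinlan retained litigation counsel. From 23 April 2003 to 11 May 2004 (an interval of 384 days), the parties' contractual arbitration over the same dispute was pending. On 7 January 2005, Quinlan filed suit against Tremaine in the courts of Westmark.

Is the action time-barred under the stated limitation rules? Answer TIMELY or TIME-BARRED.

TIMELY

The limitation period began to run on 14 March 1999.
5 years from 14 March 1999 is 14 March 2004.
The pending related arbitration from 23 April 2003 to 11 May 2004 tolled the period for 384 days, extending the deadline to 2 April 2005.
Nothing else in the chronology tolls or restarts the period.
Quinlan filed on 7 January 2005, before the 2 April 2005 deadline, so the action is timely.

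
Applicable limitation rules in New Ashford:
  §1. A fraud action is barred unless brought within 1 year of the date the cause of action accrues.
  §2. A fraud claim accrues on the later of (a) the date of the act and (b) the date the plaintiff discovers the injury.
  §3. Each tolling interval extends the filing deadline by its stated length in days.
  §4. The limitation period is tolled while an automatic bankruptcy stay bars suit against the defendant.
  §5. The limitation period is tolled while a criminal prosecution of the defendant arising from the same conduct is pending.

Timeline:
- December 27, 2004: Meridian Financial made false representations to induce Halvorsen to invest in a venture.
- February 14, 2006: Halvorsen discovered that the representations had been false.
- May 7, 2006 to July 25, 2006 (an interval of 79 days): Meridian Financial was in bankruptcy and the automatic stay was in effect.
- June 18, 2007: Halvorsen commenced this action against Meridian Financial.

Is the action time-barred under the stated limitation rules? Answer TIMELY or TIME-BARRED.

TIME-BARRED

Taking the later of the act (December 27, 2004) and discovery (February 14, 2006), the claim accrued on February 14, 2006.
The untolled deadline — 1 year after February 14, 2006 — is February 14, 2007.
The automatic bankruptcy stay from May 7, 2006 to July 25, 2006 tolled the period for 79 days, extending the deadline to May 4, 2007.
The June 18, 2007 filing falls after the May 4, 2007 deadline; the claim is time-barred.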